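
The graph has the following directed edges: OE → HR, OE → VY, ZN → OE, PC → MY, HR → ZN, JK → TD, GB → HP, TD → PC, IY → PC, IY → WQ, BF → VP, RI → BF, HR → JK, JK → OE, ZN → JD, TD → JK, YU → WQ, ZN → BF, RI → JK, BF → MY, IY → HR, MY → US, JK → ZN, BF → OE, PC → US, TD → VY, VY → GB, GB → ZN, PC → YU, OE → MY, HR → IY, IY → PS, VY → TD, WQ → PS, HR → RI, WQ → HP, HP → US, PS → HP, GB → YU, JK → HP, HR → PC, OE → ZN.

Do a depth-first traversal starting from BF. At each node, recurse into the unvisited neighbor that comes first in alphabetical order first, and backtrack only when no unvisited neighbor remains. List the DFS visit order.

BF, MY, US, OE, HR, IY, PC, YU, WQ, HP, PS, JK, TD, VY, GB, ZN, JD, RI, VP

Visit BF
BF → MY
MY → US
BF → OE
OE → HR
HR → IY
IY → PC
PC → YU
YU → WQ
WQ → HP
WQ → PS
HR → JK
JK → TD
TD → VY
VY → GB
GB → ZN
ZN → JD
HR → RI
BF → VP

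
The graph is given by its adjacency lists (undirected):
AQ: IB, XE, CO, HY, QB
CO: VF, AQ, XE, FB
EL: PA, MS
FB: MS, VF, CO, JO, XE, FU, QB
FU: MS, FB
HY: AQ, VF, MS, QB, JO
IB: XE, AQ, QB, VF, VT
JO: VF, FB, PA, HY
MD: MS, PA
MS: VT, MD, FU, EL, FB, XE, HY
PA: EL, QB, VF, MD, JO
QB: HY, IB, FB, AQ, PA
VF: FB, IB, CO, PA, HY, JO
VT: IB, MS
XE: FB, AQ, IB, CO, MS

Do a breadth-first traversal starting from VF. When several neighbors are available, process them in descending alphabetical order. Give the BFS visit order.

VF, PA, JO, IB, HY, FB, CO, QB, MD, EL, XE, VT, AQ, MS, FU

Visit VF; enqueue PA, JO, IB, HY, FB, CO → queue [PA, JO, IB, HY, FB, CO]
Visit PA; enqueue QB, MD, EL → queue [JO, IB, HY, FB, CO, QB, MD, EL]
Visit JO → queue [IB, HY, FB, CO, QB, MD, EL]
Visit IB; enqueue XE, VT, AQ → queue [HY, FB, CO, QB, MD, EL, XE, VT, AQ]
Visit HY; enqueue MS → queue [FB, CO, QB, MD, EL, XE, VT, AQ, MS]
Visit FB; enqueue FU → queue [CO, QB, MD, EL, XE, VT, AQ, MS, FU]
Visit CO → queue [QB, MD, EL, XE, VT, AQ, MS, FU]
Visit QB → queue [MD, EL, XE, VT, AQ, MS, FU]
Visit MD → queue [EL, XE, VT, AQ, MS, FU]
Visit EL → queue [XE, VT, AQ, MS, FU]
Visit XE → queue [VT, AQ, MS, FU]
Visit VT → queue [AQ, MS, FU]
Visit AQ → queue [MS, FU]
Visit MS → queue [FU]
Visit FU → queue []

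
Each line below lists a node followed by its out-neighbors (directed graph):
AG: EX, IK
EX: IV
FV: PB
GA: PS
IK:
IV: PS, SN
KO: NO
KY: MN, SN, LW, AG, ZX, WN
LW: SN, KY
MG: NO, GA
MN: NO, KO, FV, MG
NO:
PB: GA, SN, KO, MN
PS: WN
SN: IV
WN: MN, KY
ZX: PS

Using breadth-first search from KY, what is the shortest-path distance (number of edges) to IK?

2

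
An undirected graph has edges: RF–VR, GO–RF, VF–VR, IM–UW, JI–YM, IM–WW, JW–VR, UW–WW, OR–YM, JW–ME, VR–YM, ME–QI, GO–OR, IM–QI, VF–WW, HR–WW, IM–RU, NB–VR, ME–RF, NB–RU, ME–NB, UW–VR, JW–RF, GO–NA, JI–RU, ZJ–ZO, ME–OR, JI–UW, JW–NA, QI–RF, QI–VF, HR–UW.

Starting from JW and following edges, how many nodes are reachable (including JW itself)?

17

BFS from JW visits: JW, ME, NA, RF, VR, NB, OR, QI, GO, UW, VF, YM, RU, IM, HR, JI, WW
Reachable nodes: 17 of 19 total.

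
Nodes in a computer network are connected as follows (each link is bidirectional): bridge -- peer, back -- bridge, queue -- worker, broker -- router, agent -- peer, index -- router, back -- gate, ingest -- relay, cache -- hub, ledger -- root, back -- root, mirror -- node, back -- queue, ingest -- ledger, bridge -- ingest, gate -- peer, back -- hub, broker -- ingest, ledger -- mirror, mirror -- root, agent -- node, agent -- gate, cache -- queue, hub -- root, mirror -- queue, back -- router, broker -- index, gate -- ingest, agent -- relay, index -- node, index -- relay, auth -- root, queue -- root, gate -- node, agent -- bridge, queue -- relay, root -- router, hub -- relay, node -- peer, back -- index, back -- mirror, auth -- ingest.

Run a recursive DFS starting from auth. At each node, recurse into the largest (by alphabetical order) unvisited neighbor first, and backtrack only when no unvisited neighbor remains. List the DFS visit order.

Visit auth
auth → root
root → router
router → index
index → relay
relay → queue
queue → worker
queue → mirror
mirror → node
node → peer
peer → gate
gate → ingest
ingest → ledger
ingest → broker
ingest → bridge
bridge → back
back → hub
hub → cache
bridge → agent

auth, root, router, index, relay, queue, worker, mirror, node, peer, gate, ingest, ledger, broker, bridge, back, hub, cache, agent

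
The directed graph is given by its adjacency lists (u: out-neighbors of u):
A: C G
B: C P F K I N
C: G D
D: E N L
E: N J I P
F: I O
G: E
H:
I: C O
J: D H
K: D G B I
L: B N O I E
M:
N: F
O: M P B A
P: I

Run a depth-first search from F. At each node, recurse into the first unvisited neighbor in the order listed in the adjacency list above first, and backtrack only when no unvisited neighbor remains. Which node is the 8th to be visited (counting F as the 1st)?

D

Visit F
F → I
I → C
C → G
G → E
E → N
E → J
J → D
D → L
L → B
B → P
B → K
L → O
O → M
O → A
J → H

Visit order: F, I, C, G, E, N, J, D, L, B, P, K, O, M, A, H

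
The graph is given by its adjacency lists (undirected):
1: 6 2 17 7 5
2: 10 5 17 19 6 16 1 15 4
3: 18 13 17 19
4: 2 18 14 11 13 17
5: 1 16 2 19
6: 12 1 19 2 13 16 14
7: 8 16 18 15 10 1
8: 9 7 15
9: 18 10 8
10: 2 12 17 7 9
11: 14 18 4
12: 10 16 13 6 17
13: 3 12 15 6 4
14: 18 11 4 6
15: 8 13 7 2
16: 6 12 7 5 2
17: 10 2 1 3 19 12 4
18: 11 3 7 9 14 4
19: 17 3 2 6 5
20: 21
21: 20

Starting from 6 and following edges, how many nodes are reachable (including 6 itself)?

19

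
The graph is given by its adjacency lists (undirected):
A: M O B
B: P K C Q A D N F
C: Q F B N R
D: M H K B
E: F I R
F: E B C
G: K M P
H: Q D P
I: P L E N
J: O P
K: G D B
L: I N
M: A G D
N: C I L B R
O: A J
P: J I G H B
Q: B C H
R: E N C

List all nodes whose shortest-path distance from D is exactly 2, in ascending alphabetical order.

Level 0: D
Level 1: B, H, K, M
Level 2: A, C, F, G, N, P, Q
Level 3: E, I, J, L, O, R

A, C, F, G, N, P, Q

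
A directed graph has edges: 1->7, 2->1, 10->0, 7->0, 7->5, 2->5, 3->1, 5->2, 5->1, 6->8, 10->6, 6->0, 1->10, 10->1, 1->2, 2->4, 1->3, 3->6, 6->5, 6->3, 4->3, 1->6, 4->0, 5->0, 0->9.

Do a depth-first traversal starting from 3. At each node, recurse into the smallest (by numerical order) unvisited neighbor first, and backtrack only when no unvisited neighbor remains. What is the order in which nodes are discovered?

Visit 3
3 → 1
1 → 2
2 → 4
4 → 0
0 → 9
2 → 5
1 → 6
6 → 8
1 → 7
1 → 10

3 -> 1 -> 2 -> 4 -> 0 -> 9 -> 5 -> 6 -> 8 -> 7 -> 10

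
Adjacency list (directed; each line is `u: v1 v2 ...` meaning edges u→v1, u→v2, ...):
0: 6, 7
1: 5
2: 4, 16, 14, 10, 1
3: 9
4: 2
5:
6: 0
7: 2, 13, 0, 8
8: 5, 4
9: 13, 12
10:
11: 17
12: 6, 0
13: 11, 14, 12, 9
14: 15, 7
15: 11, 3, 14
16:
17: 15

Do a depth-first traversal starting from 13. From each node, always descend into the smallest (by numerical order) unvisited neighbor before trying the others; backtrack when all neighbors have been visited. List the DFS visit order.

Visit 13
13 → 9
9 → 12
12 → 0
0 → 6
0 → 7
7 → 2
2 → 1
1 → 5
2 → 4
2 → 10
2 → 14
14 → 15
15 → 3
15 → 11
11 → 17
2 → 16
7 → 8

13, 9, 12, 0, 6, 7, 2, 1, 5, 4, 10, 14, 15, 3, 11, 17, 16, 8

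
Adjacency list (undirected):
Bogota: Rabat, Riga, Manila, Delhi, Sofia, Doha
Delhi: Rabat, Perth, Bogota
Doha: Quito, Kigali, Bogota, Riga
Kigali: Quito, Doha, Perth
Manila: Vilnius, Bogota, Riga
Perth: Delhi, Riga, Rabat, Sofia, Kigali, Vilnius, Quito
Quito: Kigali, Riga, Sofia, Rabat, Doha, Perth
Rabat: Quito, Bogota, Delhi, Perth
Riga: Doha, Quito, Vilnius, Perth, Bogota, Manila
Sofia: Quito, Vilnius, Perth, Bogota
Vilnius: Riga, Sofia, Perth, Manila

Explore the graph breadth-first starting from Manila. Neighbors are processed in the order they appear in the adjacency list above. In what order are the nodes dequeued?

Visit Manila; enqueue Vilnius, Bogota, Riga → queue [Vilnius, Bogota, Riga]
Visit Vilnius; enqueue Sofia, Perth → queue [Bogota, Riga, Sofia, Perth]
Visit Bogota; enqueue Rabat, Delhi, Doha → queue [Riga, Sofia, Perth, Rabat, Delhi, Doha]
Visit Riga; enqueue Quito → queue [Sofia, Perth, Rabat, Delhi, Doha, Quito]
Visit Sofia → queue [Perth, Rabat, Delhi, Doha, Quito]
Visit Perth; enqueue Kigali → queue [Rabat, Delhi, Doha, Quito, Kigali]
Visit Rabat → queue [Delhi, Doha, Quito, Kigali]
Visit Delhi → queue [Doha, Quito, Kigali]
Visit Doha → queue [Quito, Kigali]
Visit Quito → queue [Kigali]
Visit Kigali → queue []

Manila, Vilnius, Bogota, Riga, Sofia, Perth, Rabat, Delhi, Doha, Quito, Kigali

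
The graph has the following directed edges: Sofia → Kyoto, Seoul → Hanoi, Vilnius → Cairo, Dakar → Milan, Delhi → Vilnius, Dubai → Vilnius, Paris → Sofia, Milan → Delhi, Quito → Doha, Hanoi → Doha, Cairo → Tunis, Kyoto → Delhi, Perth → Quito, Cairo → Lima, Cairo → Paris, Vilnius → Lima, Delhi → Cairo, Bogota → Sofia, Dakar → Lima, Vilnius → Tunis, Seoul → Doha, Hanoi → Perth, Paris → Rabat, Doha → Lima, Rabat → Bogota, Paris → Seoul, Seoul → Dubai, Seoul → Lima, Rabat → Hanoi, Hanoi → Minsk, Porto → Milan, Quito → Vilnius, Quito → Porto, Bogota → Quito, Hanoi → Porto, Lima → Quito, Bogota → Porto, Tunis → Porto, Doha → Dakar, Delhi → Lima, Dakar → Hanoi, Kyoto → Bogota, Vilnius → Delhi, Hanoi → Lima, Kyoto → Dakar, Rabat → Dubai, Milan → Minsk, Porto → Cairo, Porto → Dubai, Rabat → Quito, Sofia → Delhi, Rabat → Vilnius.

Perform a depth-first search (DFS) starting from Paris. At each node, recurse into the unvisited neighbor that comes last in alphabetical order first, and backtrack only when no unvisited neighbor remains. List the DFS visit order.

Paris, Sofia, Kyoto, Delhi, Vilnius, Tunis, Porto, Milan, Minsk, Dubai, Cairo, Lima, Quito, Doha, Dakar, Hanoi, Perth, Bogota, Seoul, Rabat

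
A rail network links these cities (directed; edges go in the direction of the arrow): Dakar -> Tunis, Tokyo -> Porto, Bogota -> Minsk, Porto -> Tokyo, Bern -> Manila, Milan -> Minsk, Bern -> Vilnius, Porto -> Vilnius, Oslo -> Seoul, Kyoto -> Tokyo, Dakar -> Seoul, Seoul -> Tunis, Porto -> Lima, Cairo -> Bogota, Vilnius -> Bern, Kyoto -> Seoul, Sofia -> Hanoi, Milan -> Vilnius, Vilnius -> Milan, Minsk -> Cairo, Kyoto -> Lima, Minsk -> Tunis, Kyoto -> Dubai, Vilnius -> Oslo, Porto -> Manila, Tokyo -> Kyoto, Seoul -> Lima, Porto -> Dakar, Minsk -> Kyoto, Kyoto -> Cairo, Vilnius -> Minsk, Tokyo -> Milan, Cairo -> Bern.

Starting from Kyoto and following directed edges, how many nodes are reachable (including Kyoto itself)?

16

BFS from Kyoto visits: Kyoto, Tokyo, Seoul, Lima, Dubai, Cairo, Porto, Milan, Tunis, Bogota, Bern, Vilnius, Manila, Dakar, Minsk, Oslo
Reachable nodes: 16 of 18 total.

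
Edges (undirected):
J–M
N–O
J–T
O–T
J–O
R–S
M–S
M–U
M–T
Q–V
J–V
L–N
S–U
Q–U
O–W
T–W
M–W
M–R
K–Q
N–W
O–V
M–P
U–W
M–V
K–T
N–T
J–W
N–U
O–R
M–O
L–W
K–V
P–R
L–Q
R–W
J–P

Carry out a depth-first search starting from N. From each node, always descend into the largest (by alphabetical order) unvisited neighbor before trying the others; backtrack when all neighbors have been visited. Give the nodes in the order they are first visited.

N → W → U → S → R → P → M → V → Q → L → K → T → O → J

Visit N
N → W
W → U
U → S
S → R
R → P
P → M
M → V
V → Q
Q → L
Q → K
K → T
T → O
O → J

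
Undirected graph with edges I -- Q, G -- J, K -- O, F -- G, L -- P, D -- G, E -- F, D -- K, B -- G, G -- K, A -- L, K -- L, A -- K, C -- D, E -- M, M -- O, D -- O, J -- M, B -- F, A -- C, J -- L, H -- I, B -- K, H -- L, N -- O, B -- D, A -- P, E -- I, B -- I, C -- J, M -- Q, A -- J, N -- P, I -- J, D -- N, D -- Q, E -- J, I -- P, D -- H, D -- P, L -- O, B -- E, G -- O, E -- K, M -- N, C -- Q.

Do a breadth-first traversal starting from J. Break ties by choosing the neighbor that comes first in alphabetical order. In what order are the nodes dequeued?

J A C E G I L M K P D Q B F O H N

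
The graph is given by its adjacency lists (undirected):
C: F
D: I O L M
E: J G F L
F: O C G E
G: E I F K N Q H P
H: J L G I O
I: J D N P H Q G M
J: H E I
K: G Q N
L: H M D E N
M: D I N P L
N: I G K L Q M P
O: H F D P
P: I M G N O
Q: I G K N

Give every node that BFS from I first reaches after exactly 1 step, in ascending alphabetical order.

D, G, H, J, M, N, P, Q

Level 0: I
Level 1: D, G, H, J, M, N, P, Q
Level 2: E, F, K, L, O
Level 3: C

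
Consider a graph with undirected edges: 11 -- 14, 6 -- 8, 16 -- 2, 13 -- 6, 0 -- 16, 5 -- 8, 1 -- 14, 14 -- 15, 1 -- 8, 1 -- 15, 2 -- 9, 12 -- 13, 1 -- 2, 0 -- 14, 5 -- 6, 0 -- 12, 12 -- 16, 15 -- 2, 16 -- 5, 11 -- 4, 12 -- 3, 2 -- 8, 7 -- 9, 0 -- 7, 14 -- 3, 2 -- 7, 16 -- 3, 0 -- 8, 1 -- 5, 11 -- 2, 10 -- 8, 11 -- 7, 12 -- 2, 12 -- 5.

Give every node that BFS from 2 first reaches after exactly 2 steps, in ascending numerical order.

0, 3, 4, 5, 6, 10, 13, 14

Level 0: 2
Level 1: 1, 7, 8, 9, 11, 12, 15, 16
Level 2: 0, 3, 4, 5, 6, 10, 13, 14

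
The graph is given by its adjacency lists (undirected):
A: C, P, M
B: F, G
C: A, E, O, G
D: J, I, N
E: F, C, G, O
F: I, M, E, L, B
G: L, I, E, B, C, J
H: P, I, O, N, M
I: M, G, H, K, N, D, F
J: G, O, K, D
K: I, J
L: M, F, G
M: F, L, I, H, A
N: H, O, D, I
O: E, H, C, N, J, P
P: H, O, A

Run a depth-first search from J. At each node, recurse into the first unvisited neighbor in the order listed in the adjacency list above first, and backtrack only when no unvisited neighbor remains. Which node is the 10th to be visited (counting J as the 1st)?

E

Visit J
J → G
G → L
L → M
M → F
F → I
I → H
H → P
P → O
O → E
E → C
C → A
O → N
N → D
I → K
F → B

Visit order: J, G, L, M, F, I, H, P, O, E, C, A, N, D, K, B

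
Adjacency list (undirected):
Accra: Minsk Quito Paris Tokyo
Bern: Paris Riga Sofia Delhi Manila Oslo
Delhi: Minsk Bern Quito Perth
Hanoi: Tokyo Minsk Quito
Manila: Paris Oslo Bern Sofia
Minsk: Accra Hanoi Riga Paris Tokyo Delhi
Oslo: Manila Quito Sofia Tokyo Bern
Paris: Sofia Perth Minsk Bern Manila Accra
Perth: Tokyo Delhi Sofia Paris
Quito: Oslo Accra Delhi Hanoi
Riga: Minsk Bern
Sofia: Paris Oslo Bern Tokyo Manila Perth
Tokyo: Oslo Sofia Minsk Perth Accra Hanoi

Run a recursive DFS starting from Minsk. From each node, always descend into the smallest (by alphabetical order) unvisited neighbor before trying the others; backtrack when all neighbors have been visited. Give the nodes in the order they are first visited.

Visit Minsk
Minsk → Accra
Accra → Paris
Paris → Bern
Bern → Delhi
Delhi → Perth
Perth → Sofia
Sofia → Manila
Manila → Oslo
Oslo → Quito
Quito → Hanoi
Hanoi → Tokyo
Bern → Riga

Minsk, Accra, Paris, Bern, Delhi, Perth, Sofia, Manila, Oslo, Quito, Hanoi, Tokyo, Riga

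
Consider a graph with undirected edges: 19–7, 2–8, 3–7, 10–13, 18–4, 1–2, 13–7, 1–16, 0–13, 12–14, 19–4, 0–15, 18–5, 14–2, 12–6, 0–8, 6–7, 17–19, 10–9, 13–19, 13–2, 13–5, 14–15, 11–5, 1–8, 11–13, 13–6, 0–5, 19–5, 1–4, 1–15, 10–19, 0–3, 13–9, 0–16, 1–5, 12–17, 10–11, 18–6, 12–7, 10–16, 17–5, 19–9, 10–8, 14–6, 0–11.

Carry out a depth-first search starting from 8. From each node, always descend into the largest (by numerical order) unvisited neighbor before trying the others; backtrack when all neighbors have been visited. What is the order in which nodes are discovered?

Visit 8
8 → 10
10 → 19
19 → 17
17 → 12
12 → 14
14 → 15
15 → 1
1 → 16
16 → 0
0 → 13
13 → 11
11 → 5
5 → 18
18 → 6
6 → 7
7 → 3
18 → 4
13 → 9
13 → 2

8 → 10 → 19 → 17 → 12 → 14 → 15 → 1 → 16 → 0 → 13 → 11 → 5 → 18 → 6 → 7 → 3 → 4 → 9 → 2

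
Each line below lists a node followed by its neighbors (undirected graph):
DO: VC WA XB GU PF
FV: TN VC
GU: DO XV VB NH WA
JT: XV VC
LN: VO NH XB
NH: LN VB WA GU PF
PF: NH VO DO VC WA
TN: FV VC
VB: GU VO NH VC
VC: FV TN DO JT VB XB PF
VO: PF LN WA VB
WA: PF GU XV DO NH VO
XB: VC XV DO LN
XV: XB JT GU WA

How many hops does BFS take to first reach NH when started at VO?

2

Level 0: VO
Level 1: LN, PF, VB, WA
Level 2: DO, GU, NH, VC, XB, XV
Level 3: FV, JT, TN
NH first appears at level 2.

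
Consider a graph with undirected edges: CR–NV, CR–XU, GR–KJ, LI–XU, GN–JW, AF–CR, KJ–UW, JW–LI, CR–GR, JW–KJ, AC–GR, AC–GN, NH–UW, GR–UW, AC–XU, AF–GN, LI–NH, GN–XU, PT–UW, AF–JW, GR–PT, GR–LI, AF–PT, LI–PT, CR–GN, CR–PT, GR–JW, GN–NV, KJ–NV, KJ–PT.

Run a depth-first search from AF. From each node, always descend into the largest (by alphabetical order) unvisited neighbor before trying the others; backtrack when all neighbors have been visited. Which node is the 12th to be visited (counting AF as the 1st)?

Visit AF
AF → PT
PT → UW
UW → NH
NH → LI
LI → XU
XU → GN
GN → NV
NV → KJ
KJ → JW
JW → GR
GR → CR
GR → AC

Visit order: AF, PT, UW, NH, LI, XU, GN, NV, KJ, JW, GR, CR, AC

CR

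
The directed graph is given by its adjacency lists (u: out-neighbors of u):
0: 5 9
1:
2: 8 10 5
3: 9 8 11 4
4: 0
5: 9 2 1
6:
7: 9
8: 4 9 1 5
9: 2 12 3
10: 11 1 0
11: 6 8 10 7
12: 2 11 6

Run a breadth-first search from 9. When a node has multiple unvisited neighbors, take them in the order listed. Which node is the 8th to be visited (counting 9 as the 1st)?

Visit 9; enqueue 2, 12, 3 → queue [2, 12, 3]
Visit 2; enqueue 8, 10, 5 → queue [12, 3, 8, 10, 5]
Visit 12; enqueue 11, 6 → queue [3, 8, 10, 5, 11, 6]
Visit 3; enqueue 4 → queue [8, 10, 5, 11, 6, 4]
Visit 8; enqueue 1 → queue [10, 5, 11, 6, 4, 1]
Visit 10; enqueue 0 → queue [5, 11, 6, 4, 1, 0]
Visit 5 → queue [11, 6, 4, 1, 0]
Visit 11; enqueue 7 → queue [6, 4, 1, 0, 7]
Visit 6 → queue [4, 1, 0, 7]
Visit 4 → queue [1, 0, 7]
Visit 1 → queue [0, 7]
Visit 0 → queue [7]
Visit 7 → queue []

Visit order: 9, 2, 12, 3, 8, 10, 5, 11, 6, 4, 1, 0, 7

11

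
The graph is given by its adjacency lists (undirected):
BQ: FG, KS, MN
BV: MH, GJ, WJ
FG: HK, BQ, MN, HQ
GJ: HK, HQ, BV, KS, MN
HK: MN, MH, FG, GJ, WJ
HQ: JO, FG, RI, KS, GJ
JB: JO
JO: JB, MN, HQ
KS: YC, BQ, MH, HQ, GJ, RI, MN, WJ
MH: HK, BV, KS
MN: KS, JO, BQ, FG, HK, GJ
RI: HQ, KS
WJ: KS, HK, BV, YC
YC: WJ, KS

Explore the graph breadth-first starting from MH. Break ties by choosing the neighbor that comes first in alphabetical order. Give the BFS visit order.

Visit MH; enqueue BV, HK, KS → queue [BV, HK, KS]
Visit BV; enqueue GJ, WJ → queue [HK, KS, GJ, WJ]
Visit HK; enqueue FG, MN → queue [KS, GJ, WJ, FG, MN]
Visit KS; enqueue BQ, HQ, RI, YC → queue [GJ, WJ, FG, MN, BQ, HQ, RI, YC]
Visit GJ → queue [WJ, FG, MN, BQ, HQ, RI, YC]
Visit WJ → queue [FG, MN, BQ, HQ, RI, YC]
Visit FG → queue [MN, BQ, HQ, RI, YC]
Visit MN; enqueue JO → queue [BQ, HQ, RI, YC, JO]
Visit BQ → queue [HQ, RI, YC, JO]
Visit HQ → queue [RI, YC, JO]
Visit RI → queue [YC, JO]
Visit YC → queue [JO]
Visit JO; enqueue JB → queue [JB]
Visit JB → queue []

MH -> BV -> HK -> KS -> GJ -> WJ -> FG -> MN -> BQ -> HQ -> RI -> YC -> JO -> JB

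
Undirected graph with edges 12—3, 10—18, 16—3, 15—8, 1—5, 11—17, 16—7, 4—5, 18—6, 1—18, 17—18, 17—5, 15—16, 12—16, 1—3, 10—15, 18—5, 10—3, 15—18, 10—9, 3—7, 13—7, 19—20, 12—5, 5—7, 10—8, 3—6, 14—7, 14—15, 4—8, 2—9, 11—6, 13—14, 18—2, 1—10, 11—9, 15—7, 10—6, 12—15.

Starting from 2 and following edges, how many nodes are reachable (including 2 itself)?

18

BFS from 2 visits: 2, 9, 18, 10, 11, 1, 5, 6, 15, 17, 3, 8, 4, 7, 12, 14, 16, 13
Reachable nodes: 18 of 20 total.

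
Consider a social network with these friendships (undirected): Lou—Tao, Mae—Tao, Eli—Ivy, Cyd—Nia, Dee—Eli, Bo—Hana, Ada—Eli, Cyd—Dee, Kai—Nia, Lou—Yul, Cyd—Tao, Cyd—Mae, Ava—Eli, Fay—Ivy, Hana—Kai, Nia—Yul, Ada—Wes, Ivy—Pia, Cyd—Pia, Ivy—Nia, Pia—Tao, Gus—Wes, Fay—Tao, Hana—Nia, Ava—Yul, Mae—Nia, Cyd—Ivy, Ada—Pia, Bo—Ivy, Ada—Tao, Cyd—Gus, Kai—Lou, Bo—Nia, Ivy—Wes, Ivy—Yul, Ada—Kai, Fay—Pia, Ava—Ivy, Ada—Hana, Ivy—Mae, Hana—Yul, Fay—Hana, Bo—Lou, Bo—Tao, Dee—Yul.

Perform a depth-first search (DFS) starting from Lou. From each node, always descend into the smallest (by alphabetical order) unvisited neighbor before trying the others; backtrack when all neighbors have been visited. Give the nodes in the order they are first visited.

Lou, Bo, Hana, Ada, Eli, Ava, Ivy, Cyd, Dee, Yul, Nia, Kai, Mae, Tao, Fay, Pia, Gus, Wes

Visit Lou
Lou → Bo
Bo → Hana
Hana → Ada
Ada → Eli
Eli → Ava
Ava → Ivy
Ivy → Cyd
Cyd → Dee
Dee → Yul
Yul → Nia
Nia → Kai
Nia → Mae
Mae → Tao
Tao → Fay
Fay → Pia
Cyd → Gus
Gus → Wes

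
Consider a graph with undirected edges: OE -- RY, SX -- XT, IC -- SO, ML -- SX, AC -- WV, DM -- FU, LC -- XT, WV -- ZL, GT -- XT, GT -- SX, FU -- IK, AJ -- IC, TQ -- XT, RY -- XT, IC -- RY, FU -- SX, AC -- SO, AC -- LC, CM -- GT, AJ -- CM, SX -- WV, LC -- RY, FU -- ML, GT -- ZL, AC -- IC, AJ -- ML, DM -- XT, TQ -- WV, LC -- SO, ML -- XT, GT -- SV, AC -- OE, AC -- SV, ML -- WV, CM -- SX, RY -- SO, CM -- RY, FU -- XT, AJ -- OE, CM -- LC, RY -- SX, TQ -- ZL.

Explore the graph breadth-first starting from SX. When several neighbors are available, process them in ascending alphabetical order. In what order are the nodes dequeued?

SX, CM, FU, GT, ML, RY, WV, XT, AJ, LC, DM, IK, SV, ZL, IC, OE, SO, AC, TQ

Visit SX; enqueue CM, FU, GT, ML, RY, WV, XT → queue [CM, FU, GT, ML, RY, WV, XT]
Visit CM; enqueue AJ, LC → queue [FU, GT, ML, RY, WV, XT, AJ, LC]
Visit FU; enqueue DM, IK → queue [GT, ML, RY, WV, XT, AJ, LC, DM, IK]
Visit GT; enqueue SV, ZL → queue [ML, RY, WV, XT, AJ, LC, DM, IK, SV, ZL]
Visit ML → queue [RY, WV, XT, AJ, LC, DM, IK, SV, ZL]
Visit RY; enqueue IC, OE, SO → queue [WV, XT, AJ, LC, DM, IK, SV, ZL, IC, OE, SO]
Visit WV; enqueue AC, TQ → queue [XT, AJ, LC, DM, IK, SV, ZL, IC, OE, SO, AC, TQ]
Visit XT → queue [AJ, LC, DM, IK, SV, ZL, IC, OE, SO, AC, TQ]
Visit AJ → queue [LC, DM, IK, SV, ZL, IC, OE, SO, AC, TQ]
Visit LC → queue [DM, IK, SV, ZL, IC, OE, SO, AC, TQ]
Visit DM → queue [IK, SV, ZL, IC, OE, SO, AC, TQ]
Visit IK → queue [SV, ZL, IC, OE, SO, AC, TQ]
Visit SV → queue [ZL, IC, OE, SO, AC, TQ]
Visit ZL → queue [IC, OE, SO, AC, TQ]
Visit IC → queue [OE, SO, AC, TQ]
Visit OE → queue [SO, AC, TQ]
Visit SO → queue [AC, TQ]
Visit AC → queue [TQ]
Visit TQ → queue []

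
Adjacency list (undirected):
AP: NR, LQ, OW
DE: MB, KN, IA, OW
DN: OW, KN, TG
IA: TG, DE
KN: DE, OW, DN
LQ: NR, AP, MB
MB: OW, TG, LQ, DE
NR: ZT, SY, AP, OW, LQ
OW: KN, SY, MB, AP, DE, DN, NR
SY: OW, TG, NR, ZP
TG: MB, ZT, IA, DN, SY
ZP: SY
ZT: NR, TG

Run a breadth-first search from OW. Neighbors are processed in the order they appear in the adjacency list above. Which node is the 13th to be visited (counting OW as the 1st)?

Visit OW; enqueue KN, SY, MB, AP, DE, DN, NR → queue [KN, SY, MB, AP, DE, DN, NR]
Visit KN → queue [SY, MB, AP, DE, DN, NR]
Visit SY; enqueue TG, ZP → queue [MB, AP, DE, DN, NR, TG, ZP]
Visit MB; enqueue LQ → queue [AP, DE, DN, NR, TG, ZP, LQ]
Visit AP → queue [DE, DN, NR, TG, ZP, LQ]
Visit DE; enqueue IA → queue [DN, NR, TG, ZP, LQ, IA]
Visit DN → queue [NR, TG, ZP, LQ, IA]
Visit NR; enqueue ZT → queue [TG, ZP, LQ, IA, ZT]
Visit TG → queue [ZP, LQ, IA, ZT]
Visit ZP → queue [LQ, IA, ZT]
Visit LQ → queue [IA, ZT]
Visit IA → queue [ZT]
Visit ZT → queue []

Visit order: OW, KN, SY, MB, AP, DE, DN, NR, TG, ZP, LQ, IA, ZT

ZT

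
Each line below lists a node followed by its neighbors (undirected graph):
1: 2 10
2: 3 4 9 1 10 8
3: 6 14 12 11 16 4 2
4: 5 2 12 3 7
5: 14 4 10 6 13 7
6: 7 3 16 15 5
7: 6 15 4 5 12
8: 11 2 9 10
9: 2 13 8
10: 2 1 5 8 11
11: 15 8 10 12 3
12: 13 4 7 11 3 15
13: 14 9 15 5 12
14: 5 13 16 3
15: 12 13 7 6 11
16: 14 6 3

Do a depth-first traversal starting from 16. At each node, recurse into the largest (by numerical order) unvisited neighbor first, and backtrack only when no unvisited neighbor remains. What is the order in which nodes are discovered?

16, 14, 13, 15, 12, 11, 10, 8, 9, 2, 4, 7, 6, 5, 3, 1

Visit 16
16 → 14
14 → 13
13 → 15
15 → 12
12 → 11
11 → 10
10 → 8
8 → 9
9 → 2
2 → 4
4 → 7
7 → 6
6 → 5
6 → 3
2 → 1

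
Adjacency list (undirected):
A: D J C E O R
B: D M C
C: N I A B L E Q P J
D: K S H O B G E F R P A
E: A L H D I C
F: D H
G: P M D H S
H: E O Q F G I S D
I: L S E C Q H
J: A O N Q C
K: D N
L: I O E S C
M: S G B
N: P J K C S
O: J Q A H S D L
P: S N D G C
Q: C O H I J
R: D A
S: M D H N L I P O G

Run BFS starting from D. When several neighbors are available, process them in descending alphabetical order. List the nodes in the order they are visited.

Visit D; enqueue S, R, P, O, K, H, G, F, E, B, A → queue [S, R, P, O, K, H, G, F, E, B, A]
Visit S; enqueue N, M, L, I → queue [R, P, O, K, H, G, F, E, B, A, N, M, L, I]
Visit R → queue [P, O, K, H, G, F, E, B, A, N, M, L, I]
Visit P; enqueue C → queue [O, K, H, G, F, E, B, A, N, M, L, I, C]
Visit O; enqueue Q, J → queue [K, H, G, F, E, B, A, N, M, L, I, C, Q, J]
Visit K → queue [H, G, F, E, B, A, N, M, L, I, C, Q, J]
Visit H → queue [G, F, E, B, A, N, M, L, I, C, Q, J]
Visit G → queue [F, E, B, A, N, M, L, I, C, Q, J]
Visit F → queue [E, B, A, N, M, L, I, C, Q, J]
Visit E → queue [B, A, N, M, L, I, C, Q, J]
Visit B → queue [A, N, M, L, I, C, Q, J]
Visit A → queue [N, M, L, I, C, Q, J]
Visit N → queue [M, L, I, C, Q, J]
Visit M → queue [L, I, C, Q, J]
Visit L → queue [I, C, Q, J]
Visit I → queue [C, Q, J]
Visit C → queue [Q, J]
Visit Q → queue [J]
Visit J → queue []

D S R P O K H G F E B A N M L I C Q J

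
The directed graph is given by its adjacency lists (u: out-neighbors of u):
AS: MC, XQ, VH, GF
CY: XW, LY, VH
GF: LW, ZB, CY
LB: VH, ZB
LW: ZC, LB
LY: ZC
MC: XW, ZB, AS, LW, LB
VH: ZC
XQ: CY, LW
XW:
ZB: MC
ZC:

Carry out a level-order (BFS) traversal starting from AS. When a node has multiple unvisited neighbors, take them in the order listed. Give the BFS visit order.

Visit AS; enqueue MC, XQ, VH, GF → queue [MC, XQ, VH, GF]
Visit MC; enqueue XW, ZB, LW, LB → queue [XQ, VH, GF, XW, ZB, LW, LB]
Visit XQ; enqueue CY → queue [VH, GF, XW, ZB, LW, LB, CY]
Visit VH; enqueue ZC → queue [GF, XW, ZB, LW, LB, CY, ZC]
Visit GF → queue [XW, ZB, LW, LB, CY, ZC]
Visit XW → queue [ZB, LW, LB, CY, ZC]
Visit ZB → queue [LW, LB, CY, ZC]
Visit LW → queue [LB, CY, ZC]
Visit LB → queue [CY, ZC]
Visit CY; enqueue LY → queue [ZC, LY]
Visit ZC → queue [LY]
Visit LY → queue []

AS, MC, XQ, VH, GF, XW, ZB, LW, LB, CY, ZC, LY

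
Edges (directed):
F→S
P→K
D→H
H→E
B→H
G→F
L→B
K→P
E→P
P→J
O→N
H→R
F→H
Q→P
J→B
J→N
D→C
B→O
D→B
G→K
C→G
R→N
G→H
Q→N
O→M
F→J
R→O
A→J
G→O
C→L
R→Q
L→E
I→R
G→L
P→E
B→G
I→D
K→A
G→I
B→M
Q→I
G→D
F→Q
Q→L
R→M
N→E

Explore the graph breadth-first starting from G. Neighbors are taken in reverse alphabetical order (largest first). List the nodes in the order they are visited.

Visit G; enqueue O, L, K, I, H, F, D → queue [O, L, K, I, H, F, D]
Visit O; enqueue N, M → queue [L, K, I, H, F, D, N, M]
Visit L; enqueue E, B → queue [K, I, H, F, D, N, M, E, B]
Visit K; enqueue P, A → queue [I, H, F, D, N, M, E, B, P, A]
Visit I; enqueue R → queue [H, F, D, N, M, E, B, P, A, R]
Visit H → queue [F, D, N, M, E, B, P, A, R]
Visit F; enqueue S, Q, J → queue [D, N, M, E, B, P, A, R, S, Q, J]
Visit D; enqueue C → queue [N, M, E, B, P, A, R, S, Q, J, C]
Visit N → queue [M, E, B, P, A, R, S, Q, J, C]
Visit M → queue [E, B, P, A, R, S, Q, J, C]
Visit E → queue [B, P, A, R, S, Q, J, C]
Visit B → queue [P, A, R, S, Q, J, C]
Visit P → queue [A, R, S, Q, J, C]
Visit A → queue [R, S, Q, J, C]
Visit R → queue [S, Q, J, C]
Visit S → queue [Q, J, C]
Visit Q → queue [J, C]
Visit J → queue [C]
Visit C → queue []

G → O → L → K → I → H → F → D → N → M → E → B → P → A → R → S → Q → J → C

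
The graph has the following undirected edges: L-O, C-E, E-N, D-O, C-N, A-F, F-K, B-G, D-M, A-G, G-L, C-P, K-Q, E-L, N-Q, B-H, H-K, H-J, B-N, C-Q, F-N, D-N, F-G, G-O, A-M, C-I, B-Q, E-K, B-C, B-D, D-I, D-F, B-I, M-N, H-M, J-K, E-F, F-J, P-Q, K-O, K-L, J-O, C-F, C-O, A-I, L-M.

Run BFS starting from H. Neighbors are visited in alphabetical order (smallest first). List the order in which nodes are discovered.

Visit H; enqueue B, J, K, M → queue [B, J, K, M]
Visit B; enqueue C, D, G, I, N, Q → queue [J, K, M, C, D, G, I, N, Q]
Visit J; enqueue F, O → queue [K, M, C, D, G, I, N, Q, F, O]
Visit K; enqueue E, L → queue [M, C, D, G, I, N, Q, F, O, E, L]
Visit M; enqueue A → queue [C, D, G, I, N, Q, F, O, E, L, A]
Visit C; enqueue P → queue [D, G, I, N, Q, F, O, E, L, A, P]
Visit D → queue [G, I, N, Q, F, O, E, L, A, P]
Visit G → queue [I, N, Q, F, O, E, L, A, P]
Visit I → queue [N, Q, F, O, E, L, A, P]
Visit N → queue [Q, F, O, E, L, A, P]
Visit Q → queue [F, O, E, L, A, P]
Visit F → queue [O, E, L, A, P]
Visit O → queue [E, L, A, P]
Visit E → queue [L, A, P]
Visit L → queue [A, P]
Visit A → queue [P]
Visit P → queue []

H → B → J → K → M → C → D → G → I → N → Q → F → O → E → L → A → P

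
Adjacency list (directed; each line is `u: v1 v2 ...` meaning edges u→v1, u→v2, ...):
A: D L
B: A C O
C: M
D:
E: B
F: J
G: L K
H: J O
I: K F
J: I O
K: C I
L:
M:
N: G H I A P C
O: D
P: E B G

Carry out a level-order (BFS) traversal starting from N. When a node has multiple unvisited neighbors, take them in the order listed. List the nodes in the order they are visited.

Visit N; enqueue G, H, I, A, P, C → queue [G, H, I, A, P, C]
Visit G; enqueue L, K → queue [H, I, A, P, C, L, K]
Visit H; enqueue J, O → queue [I, A, P, C, L, K, J, O]
Visit I; enqueue F → queue [A, P, C, L, K, J, O, F]
Visit A; enqueue D → queue [P, C, L, K, J, O, F, D]
Visit P; enqueue E, B → queue [C, L, K, J, O, F, D, E, B]
Visit C; enqueue M → queue [L, K, J, O, F, D, E, B, M]
Visit L → queue [K, J, O, F, D, E, B, M]
Visit K → queue [J, O, F, D, E, B, M]
Visit J → queue [O, F, D, E, B, M]
Visit O → queue [F, D, E, B, M]
Visit F → queue [D, E, B, M]
Visit D → queue [E, B, M]
Visit E → queue [B, M]
Visit B → queue [M]
Visit M → queue []

N -> G -> H -> I -> A -> P -> C -> L -> K -> J -> O -> F -> D -> E -> B -> M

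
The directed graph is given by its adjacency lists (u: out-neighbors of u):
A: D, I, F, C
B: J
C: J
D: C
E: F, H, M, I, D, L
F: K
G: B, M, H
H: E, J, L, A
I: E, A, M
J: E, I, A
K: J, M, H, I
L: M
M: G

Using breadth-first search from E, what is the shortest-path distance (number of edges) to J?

Level 0: E
Level 1: D, F, H, I, L, M
Level 2: A, C, G, J, K
Level 3: B
J first appears at level 2.

2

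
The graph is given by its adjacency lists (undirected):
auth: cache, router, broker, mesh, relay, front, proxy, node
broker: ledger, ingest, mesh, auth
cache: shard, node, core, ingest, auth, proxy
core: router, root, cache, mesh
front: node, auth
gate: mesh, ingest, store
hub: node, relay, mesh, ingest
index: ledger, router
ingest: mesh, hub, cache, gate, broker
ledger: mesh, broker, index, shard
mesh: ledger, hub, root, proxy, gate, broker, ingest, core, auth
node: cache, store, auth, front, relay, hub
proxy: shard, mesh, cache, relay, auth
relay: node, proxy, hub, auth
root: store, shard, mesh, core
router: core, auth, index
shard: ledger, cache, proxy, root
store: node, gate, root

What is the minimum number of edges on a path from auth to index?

2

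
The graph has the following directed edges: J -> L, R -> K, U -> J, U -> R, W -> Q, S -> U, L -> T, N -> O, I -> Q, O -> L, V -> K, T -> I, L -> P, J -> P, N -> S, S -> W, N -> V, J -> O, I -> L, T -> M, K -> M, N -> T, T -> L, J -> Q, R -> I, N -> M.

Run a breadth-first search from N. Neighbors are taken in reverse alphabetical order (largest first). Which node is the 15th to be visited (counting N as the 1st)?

J

Visit N; enqueue V, T, S, O, M → queue [V, T, S, O, M]
Visit V; enqueue K → queue [T, S, O, M, K]
Visit T; enqueue L, I → queue [S, O, M, K, L, I]
Visit S; enqueue W, U → queue [O, M, K, L, I, W, U]
Visit O → queue [M, K, L, I, W, U]
Visit M → queue [K, L, I, W, U]
Visit K → queue [L, I, W, U]
Visit L; enqueue P → queue [I, W, U, P]
Visit I; enqueue Q → queue [W, U, P, Q]
Visit W → queue [U, P, Q]
Visit U; enqueue R, J → queue [P, Q, R, J]
Visit P → queue [Q, R, J]
Visit Q → queue [R, J]
Visit R → queue [J]
Visit J → queue []

Visit order: N, V, T, S, O, M, K, L, I, W, U, P, Q, R, J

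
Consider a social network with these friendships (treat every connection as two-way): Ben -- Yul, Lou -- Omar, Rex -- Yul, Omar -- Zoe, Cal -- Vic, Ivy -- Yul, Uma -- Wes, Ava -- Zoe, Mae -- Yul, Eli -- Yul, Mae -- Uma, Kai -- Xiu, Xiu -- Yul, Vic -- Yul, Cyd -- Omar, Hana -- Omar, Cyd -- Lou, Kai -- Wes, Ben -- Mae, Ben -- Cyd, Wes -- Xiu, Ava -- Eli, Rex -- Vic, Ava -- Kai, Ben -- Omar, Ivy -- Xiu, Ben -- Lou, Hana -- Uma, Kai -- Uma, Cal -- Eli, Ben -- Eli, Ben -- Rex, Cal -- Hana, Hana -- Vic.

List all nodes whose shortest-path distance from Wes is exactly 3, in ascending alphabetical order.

Level 0: Wes
Level 1: Kai, Uma, Xiu
Level 2: Ava, Hana, Ivy, Mae, Yul
Level 3: Ben, Cal, Eli, Omar, Rex, Vic, Zoe
Level 4: Cyd, Lou

Ben, Cal, Eli, Omar, Rex, Vic, Zoe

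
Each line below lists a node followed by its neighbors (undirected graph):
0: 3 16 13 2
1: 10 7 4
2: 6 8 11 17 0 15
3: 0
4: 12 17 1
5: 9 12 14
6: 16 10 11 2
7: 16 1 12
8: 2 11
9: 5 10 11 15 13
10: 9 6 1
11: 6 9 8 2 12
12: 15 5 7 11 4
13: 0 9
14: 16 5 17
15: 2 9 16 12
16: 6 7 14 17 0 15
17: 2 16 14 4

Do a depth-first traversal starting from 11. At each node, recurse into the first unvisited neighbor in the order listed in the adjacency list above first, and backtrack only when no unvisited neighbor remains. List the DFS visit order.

11 → 6 → 16 → 7 → 1 → 10 → 9 → 5 → 12 → 15 → 2 → 8 → 17 → 14 → 4 → 0 → 3 → 13

Visit 11
11 → 6
6 → 16
16 → 7
7 → 1
1 → 10
10 → 9
9 → 5
5 → 12
12 → 15
15 → 2
2 → 8
2 → 17
17 → 14
17 → 4
2 → 0
0 → 3
0 → 13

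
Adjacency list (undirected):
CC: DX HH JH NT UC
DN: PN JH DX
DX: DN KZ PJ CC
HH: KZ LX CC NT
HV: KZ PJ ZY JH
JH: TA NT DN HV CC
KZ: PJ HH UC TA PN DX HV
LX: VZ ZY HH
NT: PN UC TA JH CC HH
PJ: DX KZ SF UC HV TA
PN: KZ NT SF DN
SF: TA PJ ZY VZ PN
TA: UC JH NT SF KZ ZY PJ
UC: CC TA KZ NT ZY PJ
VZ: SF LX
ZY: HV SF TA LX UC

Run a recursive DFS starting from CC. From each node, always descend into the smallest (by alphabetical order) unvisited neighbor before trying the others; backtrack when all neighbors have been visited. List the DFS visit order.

Visit CC
CC → DX
DX → DN
DN → JH
JH → HV
HV → KZ
KZ → HH
HH → LX
LX → VZ
VZ → SF
SF → PJ
PJ → TA
TA → NT
NT → PN
NT → UC
UC → ZY

CC → DX → DN → JH → HV → KZ → HH → LX → VZ → SF → PJ → TA → NT → PN → UC → ZY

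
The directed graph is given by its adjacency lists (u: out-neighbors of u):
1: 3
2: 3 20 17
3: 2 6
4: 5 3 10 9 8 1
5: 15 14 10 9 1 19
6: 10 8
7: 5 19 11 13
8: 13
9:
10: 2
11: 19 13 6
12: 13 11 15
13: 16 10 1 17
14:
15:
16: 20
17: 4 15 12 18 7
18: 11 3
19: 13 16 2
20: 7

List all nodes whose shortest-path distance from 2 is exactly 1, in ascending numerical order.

3, 17, 20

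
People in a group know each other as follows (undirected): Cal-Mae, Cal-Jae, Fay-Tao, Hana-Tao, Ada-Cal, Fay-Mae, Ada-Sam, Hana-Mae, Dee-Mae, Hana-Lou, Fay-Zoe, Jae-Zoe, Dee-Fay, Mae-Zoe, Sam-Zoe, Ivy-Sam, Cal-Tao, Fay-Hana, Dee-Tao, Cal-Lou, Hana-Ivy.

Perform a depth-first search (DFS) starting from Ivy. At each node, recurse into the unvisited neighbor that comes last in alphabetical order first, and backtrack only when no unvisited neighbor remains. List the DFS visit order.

Ivy -> Sam -> Zoe -> Mae -> Hana -> Tao -> Fay -> Dee -> Cal -> Lou -> Jae -> Ada

Visit Ivy
Ivy → Sam
Sam → Zoe
Zoe → Mae
Mae → Hana
Hana → Tao
Tao → Fay
Fay → Dee
Tao → Cal
Cal → Lou
Cal → Jae
Cal → Ada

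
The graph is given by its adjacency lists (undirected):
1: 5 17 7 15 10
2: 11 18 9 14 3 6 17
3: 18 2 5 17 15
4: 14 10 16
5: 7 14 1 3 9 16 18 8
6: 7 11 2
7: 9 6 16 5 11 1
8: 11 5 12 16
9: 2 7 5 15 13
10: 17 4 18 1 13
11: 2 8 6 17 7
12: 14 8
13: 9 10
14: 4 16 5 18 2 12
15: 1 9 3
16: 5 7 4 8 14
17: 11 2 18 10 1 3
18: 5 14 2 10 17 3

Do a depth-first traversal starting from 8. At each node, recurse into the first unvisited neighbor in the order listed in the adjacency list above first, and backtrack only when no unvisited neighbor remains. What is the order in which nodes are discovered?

Visit 8
8 → 11
11 → 2
2 → 18
18 → 5
5 → 7
7 → 9
9 → 15
15 → 1
1 → 17
17 → 10
10 → 4
4 → 14
14 → 16
14 → 12
10 → 13
17 → 3
7 → 6

8 -> 11 -> 2 -> 18 -> 5 -> 7 -> 9 -> 15 -> 1 -> 17 -> 10 -> 4 -> 14 -> 16 -> 12 -> 13 -> 3 -> 6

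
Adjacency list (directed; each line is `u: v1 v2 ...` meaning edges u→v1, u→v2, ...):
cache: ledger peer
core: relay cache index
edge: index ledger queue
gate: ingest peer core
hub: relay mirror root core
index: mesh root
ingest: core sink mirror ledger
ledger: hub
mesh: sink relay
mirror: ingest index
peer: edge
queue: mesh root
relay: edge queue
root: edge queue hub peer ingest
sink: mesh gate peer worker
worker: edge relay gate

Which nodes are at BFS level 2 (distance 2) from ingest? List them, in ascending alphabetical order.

Level 0: ingest
Level 1: core, ledger, mirror, sink
Level 2: cache, gate, hub, index, mesh, peer, relay, worker
Level 3: edge, queue, root

cache, gate, hub, index, mesh, peer, relay, worker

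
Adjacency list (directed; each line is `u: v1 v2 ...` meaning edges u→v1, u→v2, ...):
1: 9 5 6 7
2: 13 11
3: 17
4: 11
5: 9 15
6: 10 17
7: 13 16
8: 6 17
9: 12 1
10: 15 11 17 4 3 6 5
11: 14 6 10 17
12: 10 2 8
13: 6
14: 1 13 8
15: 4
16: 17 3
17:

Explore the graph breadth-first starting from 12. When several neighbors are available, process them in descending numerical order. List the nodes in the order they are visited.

Visit 12; enqueue 10, 8, 2 → queue [10, 8, 2]
Visit 10; enqueue 17, 15, 11, 6, 5, 4, 3 → queue [8, 2, 17, 15, 11, 6, 5, 4, 3]
Visit 8 → queue [2, 17, 15, 11, 6, 5, 4, 3]
Visit 2; enqueue 13 → queue [17, 15, 11, 6, 5, 4, 3, 13]
Visit 17 → queue [15, 11, 6, 5, 4, 3, 13]
Visit 15 → queue [11, 6, 5, 4, 3, 13]
Visit 11; enqueue 14 → queue [6, 5, 4, 3, 13, 14]
Visit 6 → queue [5, 4, 3, 13, 14]
Visit 5; enqueue 9 → queue [4, 3, 13, 14, 9]
Visit 4 → queue [3, 13, 14, 9]
Visit 3 → queue [13, 14, 9]
Visit 13 → queue [14, 9]
Visit 14; enqueue 1 → queue [9, 1]
Visit 9 → queue [1]
Visit 1; enqueue 7 → queue [7]
Visit 7; enqueue 16 → queue [16]
Visit 16 → queue []

12 -> 10 -> 8 -> 2 -> 17 -> 15 -> 11 -> 6 -> 5 -> 4 -> 3 -> 13 -> 14 -> 9 -> 1 -> 7 -> 16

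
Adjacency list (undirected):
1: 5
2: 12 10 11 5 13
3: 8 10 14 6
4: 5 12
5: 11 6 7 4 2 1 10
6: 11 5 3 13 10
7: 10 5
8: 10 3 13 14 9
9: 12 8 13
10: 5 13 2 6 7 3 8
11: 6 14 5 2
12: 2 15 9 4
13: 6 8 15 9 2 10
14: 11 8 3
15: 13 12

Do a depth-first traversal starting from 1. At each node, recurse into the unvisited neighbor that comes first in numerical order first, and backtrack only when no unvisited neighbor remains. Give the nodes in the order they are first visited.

Visit 1
1 → 5
5 → 2
2 → 10
10 → 3
3 → 6
6 → 11
11 → 14
14 → 8
8 → 9
9 → 12
12 → 4
12 → 15
15 → 13
10 → 7

1 -> 5 -> 2 -> 10 -> 3 -> 6 -> 11 -> 14 -> 8 -> 9 -> 12 -> 4 -> 15 -> 13 -> 7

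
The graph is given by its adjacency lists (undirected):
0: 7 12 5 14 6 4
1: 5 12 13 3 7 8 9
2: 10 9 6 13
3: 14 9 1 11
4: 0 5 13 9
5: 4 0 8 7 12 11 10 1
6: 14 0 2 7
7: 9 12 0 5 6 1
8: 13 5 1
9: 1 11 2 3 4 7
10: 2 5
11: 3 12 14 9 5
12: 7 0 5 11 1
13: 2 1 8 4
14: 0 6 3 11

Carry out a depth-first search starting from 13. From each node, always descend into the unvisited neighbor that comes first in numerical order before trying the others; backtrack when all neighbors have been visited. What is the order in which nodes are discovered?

13 → 1 → 3 → 9 → 2 → 6 → 0 → 4 → 5 → 7 → 12 → 11 → 14 → 8 → 10

Visit 13
13 → 1
1 → 3
3 → 9
9 → 2
2 → 6
6 → 0
0 → 4
4 → 5
5 → 7
7 → 12
12 → 11
11 → 14
5 → 8
5 → 10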